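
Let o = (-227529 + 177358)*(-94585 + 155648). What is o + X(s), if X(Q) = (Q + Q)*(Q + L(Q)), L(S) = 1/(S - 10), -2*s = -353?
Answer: -2040310624609/666 ≈ -3.0635e+9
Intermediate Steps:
s = 353/2 (s = -½*(-353) = 353/2 ≈ 176.50)
L(S) = 1/(-10 + S)
X(Q) = 2*Q*(Q + 1/(-10 + Q)) (X(Q) = (Q + Q)*(Q + 1/(-10 + Q)) = (2*Q)*(Q + 1/(-10 + Q)) = 2*Q*(Q + 1/(-10 + Q)))
o = -3063591773 (o = -50171*61063 = -3063591773)
o + X(s) = -3063591773 + 2*(353/2)*(1 + 353*(-10 + 353/2)/2)/(-10 + 353/2) = -3063591773 + 2*(353/2)*(1 + (353/2)*(333/2))/(333/2) = -3063591773 + 2*(353/2)*(2/333)*(1 + 117549/4) = -3063591773 + 2*(353/2)*(2/333)*(117553/4) = -3063591773 + 41496209/666 = -2040310624609/666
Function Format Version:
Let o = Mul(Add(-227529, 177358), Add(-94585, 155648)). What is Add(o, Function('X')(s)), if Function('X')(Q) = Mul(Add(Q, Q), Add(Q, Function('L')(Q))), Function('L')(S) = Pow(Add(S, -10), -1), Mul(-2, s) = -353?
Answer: Rational(-2040310624609, 666) ≈ -3.0635e+9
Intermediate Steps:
s = Rational(353, 2) (s = Mul(Rational(-1, 2), -353) = Rational(353, 2) ≈ 176.50)
Function('L')(S) = Pow(Add(-10, S), -1)
Function('X')(Q) = Mul(2, Q, Add(Q, Pow(Add(-10, Q), -1))) (Function('X')(Q) = Mul(Add(Q, Q), Add(Q, Pow(Add(-10, Q), -1))) = Mul(Mul(2, Q), Add(Q, Pow(Add(-10, Q), -1))) = Mul(2, Q, Add(Q, Pow(Add(-10, Q), -1))))
o = -3063591773 (o = Mul(-50171, 61063) = -3063591773)
Add(o, Function('X')(s)) = Add(-3063591773, Mul(2, Rational(353, 2), Pow(Add(-10, Rational(353, 2)), -1), Add(1, Mul(Rational(353, 2), Add(-10, Rational(353, 2)))))) = Add(-3063591773, Mul(2, Rational(353, 2), Pow(Rational(333, 2), -1), Add(1, Mul(Rational(353, 2), Rational(333, 2))))) = Add(-3063591773, Mul(2, Rational(353, 2), Rational(2, 333), Add(1, Rational(117549, 4)))) = Add(-3063591773, Mul(2, Rational(353, 2), Rational(2, 333), Rational(117553, 4))) = Add(-3063591773, Rational(41496209, 666)) = Rational(-2040310624609, 666)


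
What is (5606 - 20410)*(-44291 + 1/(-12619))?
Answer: 8274075956520/12619 ≈ 6.5568e+8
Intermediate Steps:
(5606 - 20410)*(-44291 + 1/(-12619)) = -14804*(-44291 - 1/12619) = -14804*(-558908130/12619) = 8274075956520/12619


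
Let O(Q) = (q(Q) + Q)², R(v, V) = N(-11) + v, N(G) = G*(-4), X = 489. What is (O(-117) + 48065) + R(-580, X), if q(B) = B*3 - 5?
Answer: 271258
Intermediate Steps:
N(G) = -4*G
q(B) = -5 + 3*B (q(B) = 3*B - 5 = -5 + 3*B)
R(v, V) = 44 + v (R(v, V) = -4*(-11) + v = 44 + v)
O(Q) = (-5 + 4*Q)² (O(Q) = ((-5 + 3*Q) + Q)² = (-5 + 4*Q)²)
(O(-117) + 48065) + R(-580, X) = ((-5 + 4*(-117))² + 48065) + (44 - 580) = ((-5 - 468)² + 48065) - 536 = ((-473)² + 48065) - 536 = (223729 + 48065) - 536 = 271794 - 536 = 271258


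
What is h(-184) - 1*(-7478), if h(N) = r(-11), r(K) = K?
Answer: 7467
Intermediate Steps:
h(N) = -11
h(-184) - 1*(-7478) = -11 - 1*(-7478) = -11 + 7478 = 7467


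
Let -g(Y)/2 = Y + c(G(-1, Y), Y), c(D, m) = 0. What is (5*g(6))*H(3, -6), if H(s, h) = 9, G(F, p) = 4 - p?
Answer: -540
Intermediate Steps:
g(Y) = -2*Y (g(Y) = -2*(Y + 0) = -2*Y)
(5*g(6))*H(3, -6) = (5*(-2*6))*9 = (5*(-12))*9 = -60*9 = -540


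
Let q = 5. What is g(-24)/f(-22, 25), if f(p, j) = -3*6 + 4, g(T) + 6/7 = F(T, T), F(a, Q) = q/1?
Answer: -29/98 ≈ -0.29592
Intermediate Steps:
F(a, Q) = 5 (F(a, Q) = 5/1 = 5*1 = 5)
g(T) = 29/7 (g(T) = -6/7 + 5 = 29/7)
f(p, j) = -14 (f(p, j) = -18 + 4 = -14)
g(-24)/f(-22, 25) = (29/7)/(-14) = (29/7)*(-1/14) = -29/98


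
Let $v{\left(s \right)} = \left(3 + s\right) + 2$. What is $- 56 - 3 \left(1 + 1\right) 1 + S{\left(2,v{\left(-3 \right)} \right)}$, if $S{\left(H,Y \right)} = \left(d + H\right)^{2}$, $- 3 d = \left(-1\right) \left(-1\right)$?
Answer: $\frac{3049}{9} \approx 338.78$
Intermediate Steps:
$v{\left(s \right)} = 5 + s$
$d = - \frac{1}{3}$ ($d = - \frac{\left(-1\right) \left(-1\right)}{3} = \left(- \frac{1}{3}\right) 1 = - \frac{1}{3} \approx -0.33333$)
$S{\left(H,Y \right)} = \left(- \frac{1}{3} + H\right)^{2}$
$- 56 - 3 \left(1 + 1\right) 1 + S{\left(2,v{\left(-3 \right)} \right)} = - 56 - 3 \left(1 + 1\right) 1 + \frac{\left(-1 + 3 \cdot 2\right)^{2}}{9} = - 56 \left(-3\right) 2 \cdot 1 + \frac{\left(-1 + 6\right)^{2}}{9} = - 56 \left(\left(-6\right) 1\right) + \frac{5^{2}}{9} = \left(-56\right) \left(-6\right) + \frac{1}{9} \cdot 25 = 336 + \frac{25}{9} = \frac{3049}{9}$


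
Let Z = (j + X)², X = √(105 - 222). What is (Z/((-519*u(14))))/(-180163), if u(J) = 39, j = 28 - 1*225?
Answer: 38692/3646679283 - 394*I*√13/1215559761 ≈ 1.061e-5 - 1.1687e-6*I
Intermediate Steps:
j = -197 (j = 28 - 225 = -197)
X = 3*I*√13 (X = √(-117) = 3*I*√13 ≈ 10.817*I)
Z = (-197 + 3*I*√13)² ≈ 38692.0 - 4261.8*I
(Z/((-519*u(14))))/(-180163) = ((38692 - 1182*I*√13)/((-519*39)))/(-180163) = ((38692 - 1182*I*√13)/(-20241))*(-1/180163) = ((38692 - 1182*I*√13)*(-1/20241))*(-1/180163) = (-38692/20241 + 394*I*√13/6747)*(-1/180163) = 38692/3646679283 - 394*I*√13/1215559761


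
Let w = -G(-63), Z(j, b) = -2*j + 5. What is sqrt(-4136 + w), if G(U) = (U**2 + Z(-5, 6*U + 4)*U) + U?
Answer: I*sqrt(7097) ≈ 84.244*I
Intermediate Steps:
Z(j, b) = 5 - 2*j
G(U) = U**2 + 16*U (G(U) = (U**2 + (5 - 2*(-5))*U) + U = (U**2 + (5 + 10)*U) + U = (U**2 + 15*U) + U = U**2 + 16*U)
w = -2961 (w = -(-63)*(16 - 63) = -(-63)*(-47) = -1*2961 = -2961)
sqrt(-4136 + w) = sqrt(-4136 - 2961) = sqrt(-7097) = I*sqrt(7097)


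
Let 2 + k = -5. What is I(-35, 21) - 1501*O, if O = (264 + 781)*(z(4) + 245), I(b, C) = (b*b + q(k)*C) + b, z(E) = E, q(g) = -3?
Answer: -390566578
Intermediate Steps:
k = -7 (k = -2 - 5 = -7)
I(b, C) = b + b² - 3*C (I(b, C) = (b*b - 3*C) + b = (b² - 3*C) + b = b + b² - 3*C)
O = 260205 (O = (264 + 781)*(4 + 245) = 1045*249 = 260205)
I(-35, 21) - 1501*O = (-35 + (-35)² - 3*21) - 1501*260205 = (-35 + 1225 - 63) - 390567705 = 1127 - 390567705 = -390566578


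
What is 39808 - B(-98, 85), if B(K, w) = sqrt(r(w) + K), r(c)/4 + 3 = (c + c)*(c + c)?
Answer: 39808 - sqrt(115490) ≈ 39468.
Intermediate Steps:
r(c) = -12 + 16*c**2 (r(c) = -12 + 4*((c + c)*(c + c)) = -12 + 4*((2*c)*(2*c)) = -12 + 4*(4*c**2) = -12 + 16*c**2)
B(K, w) = sqrt(-12 + K + 16*w**2) (B(K, w) = sqrt((-12 + 16*w**2) + K) = sqrt(-12 + K + 16*w**2))
39808 - B(-98, 85) = 39808 - sqrt(-12 - 98 + 16*85**2) = 39808 - sqrt(-12 - 98 + 16*7225) = 39808 - sqrt(-12 - 98 + 115600) = 39808 - sqrt(115490)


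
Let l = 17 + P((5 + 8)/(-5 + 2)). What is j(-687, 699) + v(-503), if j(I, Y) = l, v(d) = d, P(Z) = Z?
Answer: -1471/3 ≈ -490.33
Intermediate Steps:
l = 38/3 (l = 17 + (5 + 8)/(-5 + 2) = 17 + 13/(-3) = 17 + 13*(-1/3) = 17 - 13/3 = 38/3 ≈ 12.667)
j(I, Y) = 38/3
j(-687, 699) + v(-503) = 38/3 - 503 = -1471/3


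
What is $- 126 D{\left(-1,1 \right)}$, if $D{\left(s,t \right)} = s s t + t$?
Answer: $-252$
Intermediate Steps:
$D{\left(s,t \right)} = t + t s^{2}$ ($D{\left(s,t \right)} = s^{2} t + t = t s^{2} + t = t + t s^{2}$)
$- 126 D{\left(-1,1 \right)} = - 126 \cdot 1 \left(1 + \left(-1\right)^{2}\right) = - 126 \cdot 1 \left(1 + 1\right) = - 126 \cdot 1 \cdot 2 = \left(-126\right) 2 = -252$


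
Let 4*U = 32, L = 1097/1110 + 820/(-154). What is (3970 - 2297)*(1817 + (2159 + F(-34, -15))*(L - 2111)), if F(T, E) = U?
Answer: -8509128640973/1110 ≈ -7.6659e+9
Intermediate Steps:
L = -370631/85470 (L = 1097*(1/1110) + 820*(-1/154) = 1097/1110 - 410/77 = -370631/85470 ≈ -4.3364)
U = 8 (U = (¼)*32 = 8)
F(T, E) = 8
(3970 - 2297)*(1817 + (2159 + F(-34, -15))*(L - 2111)) = (3970 - 2297)*(1817 + (2159 + 8)*(-370631/85470 - 2111)) = 1673*(1817 + 2167*(-180797801/85470)) = 1673*(1817 - 35617166797/7770) = 1673*(-35603048707/7770) = -8509128640973/1110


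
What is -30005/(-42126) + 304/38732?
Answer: 17278823/23994474 ≈ 0.72012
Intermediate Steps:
-30005/(-42126) + 304/38732 = -30005*(-1/42126) + 304*(1/38732) = 1765/2478 + 76/9683 = 17278823/23994474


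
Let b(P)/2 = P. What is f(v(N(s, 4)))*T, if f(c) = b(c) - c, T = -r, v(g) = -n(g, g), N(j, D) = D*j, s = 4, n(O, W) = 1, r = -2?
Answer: -2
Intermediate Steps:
b(P) = 2*P
v(g) = -1 (v(g) = -1*1 = -1)
T = 2 (T = -1*(-2) = 2)
f(c) = c (f(c) = 2*c - c = c)
f(v(N(s, 4)))*T = -1*2 = -2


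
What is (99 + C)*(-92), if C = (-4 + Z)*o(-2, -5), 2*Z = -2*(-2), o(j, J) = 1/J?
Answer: -45724/5 ≈ -9144.8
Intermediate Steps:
Z = 2 (Z = (-2*(-2))/2 = (½)*4 = 2)
C = ⅖ (C = (-4 + 2)/(-5) = -2*(-⅕) = ⅖ ≈ 0.40000)
(99 + C)*(-92) = (99 + ⅖)*(-92) = (497/5)*(-92) = -45724/5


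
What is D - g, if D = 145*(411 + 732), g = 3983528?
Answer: -3817793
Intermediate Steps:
D = 165735 (D = 145*1143 = 165735)
D - g = 165735 - 1*3983528 = 165735 - 3983528 = -3817793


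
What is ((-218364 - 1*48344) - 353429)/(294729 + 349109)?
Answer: -620137/643838 ≈ -0.96319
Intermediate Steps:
((-218364 - 1*48344) - 353429)/(294729 + 349109) = ((-218364 - 48344) - 353429)/643838 = (-266708 - 353429)*(1/643838) = -620137*1/643838 = -620137/643838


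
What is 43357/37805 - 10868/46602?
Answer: 804829087/880894305 ≈ 0.91365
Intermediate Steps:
43357/37805 - 10868/46602 = 43357*(1/37805) - 10868*1/46602 = 43357/37805 - 5434/23301 = 804829087/880894305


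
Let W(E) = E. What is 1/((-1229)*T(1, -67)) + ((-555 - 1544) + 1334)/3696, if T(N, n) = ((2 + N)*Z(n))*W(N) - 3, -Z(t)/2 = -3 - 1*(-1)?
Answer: -2821787/13627152 ≈ -0.20707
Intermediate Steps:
Z(t) = 4 (Z(t) = -2*(-3 - 1*(-1)) = -2*(-3 + 1) = -2*(-2) = 4)
T(N, n) = -3 + N*(8 + 4*N) (T(N, n) = ((2 + N)*4)*N - 3 = (8 + 4*N)*N - 3 = N*(8 + 4*N) - 3 = -3 + N*(8 + 4*N))
1/((-1229)*T(1, -67)) + ((-555 - 1544) + 1334)/3696 = 1/((-1229)*(-3 + 4*1² + 8*1)) + ((-555 - 1544) + 1334)/3696 = -1/(1229*(-3 + 4*1 + 8)) + (-2099 + 1334)*(1/3696) = -1/(1229*(-3 + 4 + 8)) - 765*1/3696 = -1/1229/9 - 255/1232 = -1/1229*⅑ - 255/1232 = -1/11061 - 255/1232 = -2821787/13627152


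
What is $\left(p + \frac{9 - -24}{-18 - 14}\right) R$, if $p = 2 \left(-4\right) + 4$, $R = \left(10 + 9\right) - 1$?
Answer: $- \frac{1449}{16} \approx -90.563$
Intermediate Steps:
$R = 18$ ($R = 19 - 1 = 18$)
$p = -4$ ($p = -8 + 4 = -4$)
$\left(p + \frac{9 - -24}{-18 - 14}\right) R = \left(-4 + \frac{9 - -24}{-18 - 14}\right) 18 = \left(-4 + \frac{9 + 24}{-32}\right) 18 = \left(-4 + 33 \left(- \frac{1}{32}\right)\right) 18 = \left(-4 - \frac{33}{32}\right) 18 = \left(- \frac{161}{32}\right) 18 = - \frac{1449}{16}$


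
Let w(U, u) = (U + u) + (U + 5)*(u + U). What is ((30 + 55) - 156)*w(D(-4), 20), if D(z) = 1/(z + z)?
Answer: -530583/64 ≈ -8290.4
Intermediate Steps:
D(z) = 1/(2*z)
w(U, u) = U + u + (5 + U)*(U + u) (w(U, u) = (U + u) + (5 + U)*(U + u) = U + u + (5 + U)*(U + u))
((30 + 55) - 156)*w(D(-4), 20) = ((30 + 55) - 156)*(((½)/(-4))² + 6*((½)/(-4)) + 6*20 + ((½)/(-4))*20) = (85 - 156)*(((½)*(-¼))² + 6*((½)*(-¼)) + 120 + ((½)*(-¼))*20) = -71*((-⅛)² + 6*(-⅛) + 120 - ⅛*20) = -71*(1/64 - ¾ + 120 - 5/2) = -71*7473/64 = -530583/64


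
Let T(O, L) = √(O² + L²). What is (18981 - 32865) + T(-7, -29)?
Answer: -13884 + √890 ≈ -13854.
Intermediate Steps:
T(O, L) = √(L² + O²)
(18981 - 32865) + T(-7, -29) = (18981 - 32865) + √((-29)² + (-7)²) = -13884 + √(841 + 49) = -13884 + √890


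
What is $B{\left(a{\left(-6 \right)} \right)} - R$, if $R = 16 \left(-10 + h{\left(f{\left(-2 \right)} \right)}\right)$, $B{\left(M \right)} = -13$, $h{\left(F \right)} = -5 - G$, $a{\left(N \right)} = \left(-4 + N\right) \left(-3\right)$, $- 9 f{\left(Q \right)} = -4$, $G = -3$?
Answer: $179$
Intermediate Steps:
$f{\left(Q \right)} = \frac{4}{9}$ ($f{\left(Q \right)} = \left(- \frac{1}{9}\right) \left(-4\right) = \frac{4}{9}$)
$a{\left(N \right)} = 12 - 3 N$
$h{\left(F \right)} = -2$ ($h{\left(F \right)} = -5 - -3 = -5 + 3 = -2$)
$R = -192$ ($R = 16 \left(-10 - 2\right) = 16 \left(-12\right) = -192$)
$B{\left(a{\left(-6 \right)} \right)} - R = -13 - -192 = -13 + 192 = 179$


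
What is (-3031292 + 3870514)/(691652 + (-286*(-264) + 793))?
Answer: 839222/767949 ≈ 1.0928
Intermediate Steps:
(-3031292 + 3870514)/(691652 + (-286*(-264) + 793)) = 839222/(691652 + (75504 + 793)) = 839222/(691652 + 76297) = 839222/767949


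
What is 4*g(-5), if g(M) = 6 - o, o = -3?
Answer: 36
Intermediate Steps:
g(M) = 9 (g(M) = 6 - 1*(-3) = 6 + 3 = 9)
4*g(-5) = 4*9 = 36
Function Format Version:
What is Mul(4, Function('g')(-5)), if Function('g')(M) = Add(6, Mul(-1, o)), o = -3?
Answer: 36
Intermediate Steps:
Function('g')(M) = 9 (Function('g')(M) = Add(6, Mul(-1, -3)) = Add(6, 3) = 9)
Mul(4, Function('g')(-5)) = Mul(4, 9) = 36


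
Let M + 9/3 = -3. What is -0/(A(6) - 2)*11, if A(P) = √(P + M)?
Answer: 0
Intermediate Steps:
M = -6 (M = -3 - 3 = -6)
A(P) = √(-6 + P) (A(P) = √(P - 6) = √(-6 + P))
-0/(A(6) - 2)*11 = -0/(√(-6 + 6) - 2)*11 = -0/(√0 - 2)*11 = -0/(0 - 2)*11 = -0/(-2)*11 = -0*(-½)*11 = -0*11 = -1*0 = 0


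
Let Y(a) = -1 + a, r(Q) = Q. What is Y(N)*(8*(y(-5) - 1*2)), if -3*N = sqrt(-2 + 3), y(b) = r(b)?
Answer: 224/3 ≈ 74.667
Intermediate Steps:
y(b) = b
N = -1/3 (N = -sqrt(-2 + 3)/3 = -sqrt(1)/3 = -1/3*1 = -1/3 ≈ -0.33333)
Y(N)*(8*(y(-5) - 1*2)) = (-1 - 1/3)*(8*(-5 - 1*2)) = -32*(-5 - 2)/3 = -32*(-7)/3 = -4/3*(-56) = 224/3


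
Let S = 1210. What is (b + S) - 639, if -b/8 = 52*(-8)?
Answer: 3899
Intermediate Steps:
b = 3328 (b = -416*(-8) = -8*(-416) = 3328)
(b + S) - 639 = (3328 + 1210) - 639 = 4538 - 639 = 3899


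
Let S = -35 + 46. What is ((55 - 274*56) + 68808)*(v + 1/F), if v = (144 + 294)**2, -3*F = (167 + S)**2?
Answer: 325309102496067/31684 ≈ 1.0267e+10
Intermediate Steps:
S = 11
F = -31684/3 (F = -(167 + 11)**2/3 = -1/3*178**2 = -1/3*31684 = -31684/3 ≈ -10561.)
v = 191844 (v = 438**2 = 191844)
((55 - 274*56) + 68808)*(v + 1/F) = ((55 - 274*56) + 68808)*(191844 + 1/(-31684/3)) = ((55 - 15344) + 68808)*(191844 - 3/31684) = (-15289 + 68808)*(6078385293/31684) = 53519*(6078385293/31684) = 325309102496067/31684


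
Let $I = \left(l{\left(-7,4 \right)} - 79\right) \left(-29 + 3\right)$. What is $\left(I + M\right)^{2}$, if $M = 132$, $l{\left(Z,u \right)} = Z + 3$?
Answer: $5244100$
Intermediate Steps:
$l{\left(Z,u \right)} = 3 + Z$
$I = 2158$ ($I = \left(\left(3 - 7\right) - 79\right) \left(-29 + 3\right) = \left(-4 - 79\right) \left(-26\right) = \left(-83\right) \left(-26\right) = 2158$)
$\left(I + M\right)^{2} = \left(2158 + 132\right)^{2} = 2290^{2} = 5244100$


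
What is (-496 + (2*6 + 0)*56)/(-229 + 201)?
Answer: -44/7 ≈ -6.2857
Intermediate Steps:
(-496 + (2*6 + 0)*56)/(-229 + 201) = (-496 + (12 + 0)*56)/(-28) = (-496 + 12*56)*(-1/28) = (-496 + 672)*(-1/28) = 176*(-1/28) = -44/7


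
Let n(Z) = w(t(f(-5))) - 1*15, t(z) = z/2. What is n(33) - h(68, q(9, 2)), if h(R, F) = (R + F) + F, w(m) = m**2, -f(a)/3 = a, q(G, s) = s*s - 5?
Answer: -99/4 ≈ -24.750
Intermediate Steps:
q(G, s) = -5 + s**2 (q(G, s) = s**2 - 5 = -5 + s**2)
f(a) = -3*a
t(z) = z/2 (t(z) = z*(1/2) = z/2)
h(R, F) = R + 2*F (h(R, F) = (F + R) + F = R + 2*F)
n(Z) = 165/4 (n(Z) = ((-3*(-5))/2)**2 - 1*15 = ((1/2)*15)**2 - 15 = (15/2)**2 - 15 = 225/4 - 15 = 165/4)
n(33) - h(68, q(9, 2)) = 165/4 - (68 + 2*(-5 + 2**2)) = 165/4 - (68 + 2*(-5 + 4)) = 165/4 - (68 + 2*(-1)) = 165/4 - (68 - 2) = 165/4 - 1*66 = 165/4 - 66 = -99/4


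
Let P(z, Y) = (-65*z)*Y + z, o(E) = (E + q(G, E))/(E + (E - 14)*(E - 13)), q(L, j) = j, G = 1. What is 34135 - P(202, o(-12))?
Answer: 10667067/319 ≈ 33439.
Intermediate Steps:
o(E) = 2*E/(E + (-14 + E)*(-13 + E)) (o(E) = (E + E)/(E + (E - 14)*(E - 13)) = (2*E)/(E + (-14 + E)*(-13 + E)) = 2*E/(E + (-14 + E)*(-13 + E)))
P(z, Y) = z - 65*Y*z (P(z, Y) = -65*Y*z + z = z - 65*Y*z)
34135 - P(202, o(-12)) = 34135 - 202*(1 - 130*(-12)/(182 + (-12)² - 26*(-12))) = 34135 - 202*(1 - 130*(-12)/(182 + 144 + 312)) = 34135 - 202*(1 - 130*(-12)/638) = 34135 - 202*(1 - 65*(-12/319)) = 34135 - 202*(1 + 780/319) = 34135 - 202*1099/319 = 34135 - 1*221998/319 = 34135 - 221998/319 = 10667067/319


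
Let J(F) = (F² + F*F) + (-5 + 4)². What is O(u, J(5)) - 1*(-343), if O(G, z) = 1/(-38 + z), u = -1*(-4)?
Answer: 4460/13 ≈ 343.08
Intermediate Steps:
J(F) = 1 + 2*F² (J(F) = (F² + F²) + (-1)² = 2*F² + 1 = 1 + 2*F²)
u = 4
O(u, J(5)) - 1*(-343) = 1/(-38 + (1 + 2*5²)) - 1*(-343) = 1/(-38 + (1 + 2*25)) + 343 = 1/(-38 + (1 + 50)) + 343 = 1/(-38 + 51) + 343 = 1/13 + 343 = 4460/13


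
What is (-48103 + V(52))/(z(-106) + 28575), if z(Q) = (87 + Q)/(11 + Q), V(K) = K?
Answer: -240255/142876 ≈ -1.6816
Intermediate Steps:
z(Q) = (87 + Q)/(11 + Q)
(-48103 + V(52))/(z(-106) + 28575) = (-48103 + 52)/((87 - 106)/(11 - 106) + 28575) = -48051/(-19/(-95) + 28575) = -48051/(-1/95*(-19) + 28575) = -48051/(⅕ + 28575) = -48051/142876/5 = -48051*5/142876 = -240255/142876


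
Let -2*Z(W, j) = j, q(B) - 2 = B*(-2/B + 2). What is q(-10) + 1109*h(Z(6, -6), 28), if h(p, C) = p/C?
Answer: 2767/28 ≈ 98.821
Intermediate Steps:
q(B) = 2 + B*(2 - 2/B) (q(B) = 2 + B*(-2/B + 2) = 2 + B*(2 - 2/B))
Z(W, j) = -j/2
q(-10) + 1109*h(Z(6, -6), 28) = 2*(-10) + 1109*(-1/2*(-6)/28) = -20 + 1109*(3*(1/28)) = -20 + 1109*(3/28) = -20 + 3327/28 = 2767/28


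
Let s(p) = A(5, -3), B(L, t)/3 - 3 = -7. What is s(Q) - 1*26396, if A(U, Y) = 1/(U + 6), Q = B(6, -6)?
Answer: -290355/11 ≈ -26396.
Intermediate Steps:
B(L, t) = -12 (B(L, t) = 9 + 3*(-7) = 9 - 21 = -12)
Q = -12
A(U, Y) = 1/(6 + U)
s(p) = 1/11 (s(p) = 1/(6 + 5) = 1/11)
s(Q) - 1*26396 = 1/11 - 1*26396 = 1/11 - 26396 = -290355/11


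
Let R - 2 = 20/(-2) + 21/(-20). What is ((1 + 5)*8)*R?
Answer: -2172/5 ≈ -434.40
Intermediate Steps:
R = -181/20 (R = 2 + (20/(-2) + 21/(-20)) = 2 + (20*(-1/2) + 21*(-1/20)) = 2 + (-10 - 21/20) = 2 - 221/20 = -181/20 ≈ -9.0500)
((1 + 5)*8)*R = ((1 + 5)*8)*(-181/20) = (6*8)*(-181/20) = 48*(-181/20) = -2172/5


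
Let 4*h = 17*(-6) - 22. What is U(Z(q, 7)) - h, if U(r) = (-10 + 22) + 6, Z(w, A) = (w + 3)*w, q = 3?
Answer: 49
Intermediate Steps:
Z(w, A) = w*(3 + w) (Z(w, A) = (3 + w)*w = w*(3 + w))
U(r) = 18 (U(r) = 12 + 6 = 18)
h = -31 (h = (17*(-6) - 22)/4 = (-102 - 22)/4 = (¼)*(-124) = -31)
U(Z(q, 7)) - h = 18 - 1*(-31) = 18 + 31 = 49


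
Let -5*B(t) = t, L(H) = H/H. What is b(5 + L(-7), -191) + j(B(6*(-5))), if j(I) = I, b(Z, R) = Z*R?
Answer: -1140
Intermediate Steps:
L(H) = 1
b(Z, R) = R*Z
B(t) = -t/5
b(5 + L(-7), -191) + j(B(6*(-5))) = -191*(5 + 1) - 6*(-5)/5 = -191*6 - 1/5*(-30) = -1146 + 6 = -1140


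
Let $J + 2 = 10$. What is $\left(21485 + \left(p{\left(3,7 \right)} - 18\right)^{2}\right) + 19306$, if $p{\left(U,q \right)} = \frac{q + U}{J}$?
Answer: $\frac{657145}{16} \approx 41072.0$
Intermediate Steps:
$J = 8$ ($J = -2 + 10 = 8$)
$p{\left(U,q \right)} = \frac{U}{8} + \frac{q}{8}$ ($p{\left(U,q \right)} = \frac{q + U}{8} = \left(U + q\right) \frac{1}{8} = \frac{U}{8} + \frac{q}{8}$)
$\left(21485 + \left(p{\left(3,7 \right)} - 18\right)^{2}\right) + 19306 = \left(21485 + \left(\left(\frac{1}{8} \cdot 3 + \frac{1}{8} \cdot 7\right) - 18\right)^{2}\right) + 19306 = \left(21485 + \left(\left(\frac{3}{8} + \frac{7}{8}\right) - 18\right)^{2}\right) + 19306 = \left(21485 + \left(\frac{5}{4} - 18\right)^{2}\right) + 19306 = \left(21485 + \left(- \frac{67}{4}\right)^{2}\right) + 19306 = \left(21485 + \frac{4489}{16}\right) + 19306 = \frac{348249}{16} + 19306 = \frac{657145}{16}$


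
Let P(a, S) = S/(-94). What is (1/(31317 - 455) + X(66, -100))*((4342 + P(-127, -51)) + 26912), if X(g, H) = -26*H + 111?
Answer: 245807194571541/2901028 ≈ 8.4731e+7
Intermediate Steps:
X(g, H) = 111 - 26*H
P(a, S) = -S/94 (P(a, S) = S*(-1/94) = -S/94)
(1/(31317 - 455) + X(66, -100))*((4342 + P(-127, -51)) + 26912) = (1/(31317 - 455) + (111 - 26*(-100)))*((4342 - 1/94*(-51)) + 26912) = (1/30862 + (111 + 2600))*((4342 + 51/94) + 26912) = (1/30862 + 2711)*(408199/94 + 26912) = (83666883/30862)*(2937927/94) = 245807194571541/2901028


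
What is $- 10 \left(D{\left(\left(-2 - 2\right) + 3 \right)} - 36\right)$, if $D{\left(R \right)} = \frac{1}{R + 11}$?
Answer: $359$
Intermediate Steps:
$D{\left(R \right)} = \frac{1}{11 + R}$
$- 10 \left(D{\left(\left(-2 - 2\right) + 3 \right)} - 36\right) = - 10 \left(\frac{1}{11 + \left(\left(-2 - 2\right) + 3\right)} - 36\right) = - 10 \left(\frac{1}{11 + \left(-4 + 3\right)} - 36\right) = - 10 \left(\frac{1}{11 - 1} - 36\right) = - 10 \left(\frac{1}{10} - 36\right) = \left(-10\right) \left(- \frac{359}{10}\right) = 359$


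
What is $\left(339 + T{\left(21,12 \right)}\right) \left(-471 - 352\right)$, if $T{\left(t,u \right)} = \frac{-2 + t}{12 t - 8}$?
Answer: $- \frac{68090905}{244} \approx -2.7906 \cdot 10^{5}$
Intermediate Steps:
$T{\left(t,u \right)} = \frac{-2 + t}{-8 + 12 t}$
$\left(339 + T{\left(21,12 \right)}\right) \left(-471 - 352\right) = \left(339 + \frac{-2 + 21}{4 \left(-2 + 3 \cdot 21\right)}\right) \left(-471 - 352\right) = \left(339 + \frac{1}{4} \frac{1}{-2 + 63} \cdot 19\right) \left(-823\right) = \left(339 + \frac{1}{4} \cdot \frac{1}{61} \cdot 19\right) \left(-823\right) = \left(339 + \frac{19}{244}\right) \left(-823\right) = \frac{82735}{244} \left(-823\right) = - \frac{68090905}{244}$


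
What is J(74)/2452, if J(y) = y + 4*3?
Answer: 43/1226 ≈ 0.035073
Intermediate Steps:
J(y) = 12 + y (J(y) = y + 12 = 12 + y)
J(74)/2452 = (12 + 74)/2452 = 86*(1/2452) = 43/1226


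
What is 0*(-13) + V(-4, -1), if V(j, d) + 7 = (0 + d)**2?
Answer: -6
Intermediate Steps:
V(j, d) = -7 + d**2 (V(j, d) = -7 + (0 + d)**2 = -7 + d**2)
0*(-13) + V(-4, -1) = 0*(-13) + (-7 + (-1)**2) = 0 + (-7 + 1) = 0 - 6 = -6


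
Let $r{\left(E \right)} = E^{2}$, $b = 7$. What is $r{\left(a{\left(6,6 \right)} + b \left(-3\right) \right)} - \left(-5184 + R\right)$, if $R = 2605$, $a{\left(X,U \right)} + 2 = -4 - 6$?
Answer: $3668$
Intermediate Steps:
$a{\left(X,U \right)} = -12$ ($a{\left(X,U \right)} = -2 - 10 = -12$)
$r{\left(a{\left(6,6 \right)} + b \left(-3\right) \right)} - \left(-5184 + R\right) = \left(-12 + 7 \left(-3\right)\right)^{2} + \left(72^{2} - 2605\right) = \left(-12 - 21\right)^{2} + \left(5184 - 2605\right) = \left(-33\right)^{2} + 2579 = 1089 + 2579 = 3668$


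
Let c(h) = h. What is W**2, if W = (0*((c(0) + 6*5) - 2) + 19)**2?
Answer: 130321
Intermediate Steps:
W = 361 (W = (0*((0 + 6*5) - 2) + 19)**2 = (0*((0 + 30) - 2) + 19)**2 = (0*(30 - 2) + 19)**2 = (0*28 + 19)**2 = (0 + 19)**2 = 19**2 = 361)
W**2 = 361**2 = 130321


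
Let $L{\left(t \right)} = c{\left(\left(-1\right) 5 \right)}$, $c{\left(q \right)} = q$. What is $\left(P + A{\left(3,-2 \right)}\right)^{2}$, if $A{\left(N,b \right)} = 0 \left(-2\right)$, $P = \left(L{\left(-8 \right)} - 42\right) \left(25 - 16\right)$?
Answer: $178929$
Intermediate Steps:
$L{\left(t \right)} = -5$ ($L{\left(t \right)} = \left(-1\right) 5 = -5$)
$P = -423$ ($P = \left(-5 - 42\right) \left(25 - 16\right) = \left(-47\right) 9 = -423$)
$A{\left(N,b \right)} = 0$
$\left(P + A{\left(3,-2 \right)}\right)^{2} = \left(-423 + 0\right)^{2} = \left(-423\right)^{2} = 178929$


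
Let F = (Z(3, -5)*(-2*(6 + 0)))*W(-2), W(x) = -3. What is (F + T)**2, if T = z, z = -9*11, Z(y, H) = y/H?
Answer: 363609/25 ≈ 14544.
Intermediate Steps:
z = -99
T = -99
F = -108/5 (F = ((3/(-5))*(-2*(6 + 0)))*(-3) = ((3*(-1/5))*(-2*6))*(-3) = -3/5*(-12)*(-3) = (36/5)*(-3) = -108/5 ≈ -21.600)
(F + T)**2 = (-108/5 - 99)**2 = (-603/5)**2 = 363609/25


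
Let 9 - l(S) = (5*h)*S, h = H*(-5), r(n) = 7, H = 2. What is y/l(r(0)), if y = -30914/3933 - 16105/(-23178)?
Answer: -217727909/10908702522 ≈ -0.019959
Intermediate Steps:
y = -217727909/30386358 (y = -30914*1/3933 - 16105*(-1/23178) = -30914/3933 + 16105/23178 = -217727909/30386358 ≈ -7.1653)
h = -10 (h = 2*(-5) = -10)
l(S) = 9 + 50*S (l(S) = 9 - 5*(-10)*S = 9 - (-50)*S = 9 + 50*S)
y/l(r(0)) = -217727909/(30386358*(9 + 50*7)) = -217727909/(30386358*(9 + 350)) = -217727909/30386358/359 = -217727909/30386358*1/359 = -217727909/10908702522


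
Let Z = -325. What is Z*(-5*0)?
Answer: 0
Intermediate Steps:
Z*(-5*0) = -(-1625)*0 = -325*0 = 0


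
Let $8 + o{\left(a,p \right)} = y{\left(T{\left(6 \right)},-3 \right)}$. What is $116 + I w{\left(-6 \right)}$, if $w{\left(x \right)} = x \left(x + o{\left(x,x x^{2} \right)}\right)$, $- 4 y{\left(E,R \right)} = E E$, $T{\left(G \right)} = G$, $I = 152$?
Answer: $21092$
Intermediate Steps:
$y{\left(E,R \right)} = - \frac{E^{2}}{4}$ ($y{\left(E,R \right)} = - \frac{E E}{4} = - \frac{E^{2}}{4}$)
$o{\left(a,p \right)} = -17$ ($o{\left(a,p \right)} = -8 - \frac{6^{2}}{4} = -8 - 9 = -17$)
$w{\left(x \right)} = x \left(-17 + x\right)$ ($w{\left(x \right)} = x \left(x - 17\right) = x \left(-17 + x\right)$)
$116 + I w{\left(-6 \right)} = 116 + 152 \left(- 6 \left(-17 - 6\right)\right) = 116 + 152 \left(\left(-6\right) \left(-23\right)\right) = 116 + 152 \cdot 138 = 116 + 20976 = 21092$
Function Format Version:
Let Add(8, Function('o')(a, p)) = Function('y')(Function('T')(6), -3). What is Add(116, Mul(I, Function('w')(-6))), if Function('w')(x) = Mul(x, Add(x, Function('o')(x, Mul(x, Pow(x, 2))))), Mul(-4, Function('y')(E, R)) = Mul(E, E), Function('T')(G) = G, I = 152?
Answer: 21092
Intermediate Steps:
Function('y')(E, R) = Mul(Rational(-1, 4), Pow(E, 2)) (Function('y')(E, R) = Mul(Rational(-1, 4), Mul(E, E)) = Mul(Rational(-1, 4), Pow(E, 2)))
Function('o')(a, p) = -17 (Function('o')(a, p) = Add(-8, Mul(Rational(-1, 4), Pow(6, 2))) = Add(-8, Mul(Rational(-1, 4), 36)) = Add(-8, -9) = -17)
Function('w')(x) = Mul(x, Add(-17, x)) (Function('w')(x) = Mul(x, Add(x, -17)) = Mul(x, Add(-17, x)))
Add(116, Mul(I, Function('w')(-6))) = Add(116, Mul(152, Mul(-6, Add(-17, -6)))) = Add(116, Mul(152, Mul(-6, -23))) = Add(116, Mul(152, 138)) = Add(116, 20976) = 21092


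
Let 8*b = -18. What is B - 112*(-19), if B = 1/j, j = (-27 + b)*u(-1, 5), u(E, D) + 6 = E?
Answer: 1742836/819 ≈ 2128.0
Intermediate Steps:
u(E, D) = -6 + E
b = -9/4 (b = (⅛)*(-18) = -9/4 ≈ -2.2500)
j = 819/4 (j = (-27 - 9/4)*(-6 - 1) = -117/4*(-7) = 819/4 ≈ 204.75)
B = 4/819 (B = 1/(819/4) = 4/819 ≈ 0.0048840)
B - 112*(-19) = 4/819 - 112*(-19) = 4/819 + 2128 = 1742836/819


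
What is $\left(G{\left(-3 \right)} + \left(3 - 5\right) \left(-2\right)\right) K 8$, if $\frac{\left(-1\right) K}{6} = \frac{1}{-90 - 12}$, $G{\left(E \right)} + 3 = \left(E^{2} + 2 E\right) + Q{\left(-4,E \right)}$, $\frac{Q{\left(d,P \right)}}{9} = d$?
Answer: $- \frac{256}{17} \approx -15.059$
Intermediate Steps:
$Q{\left(d,P \right)} = 9 d$
$G{\left(E \right)} = -39 + E^{2} + 2 E$ ($G{\left(E \right)} = -3 + \left(\left(E^{2} + 2 E\right) + 9 \left(-4\right)\right) = -3 - \left(36 - E^{2} - 2 E\right) = -3 + \left(-36 + E^{2} + 2 E\right) = -39 + E^{2} + 2 E$)
$K = \frac{1}{17}$ ($K = - \frac{6}{-90 - 12} = - \frac{6}{-102} = \left(-6\right) \left(- \frac{1}{102}\right) = \frac{1}{17} \approx 0.058824$)
$\left(G{\left(-3 \right)} + \left(3 - 5\right) \left(-2\right)\right) K 8 = \left(\left(-39 + \left(-3\right)^{2} + 2 \left(-3\right)\right) + \left(3 - 5\right) \left(-2\right)\right) \frac{1}{17} \cdot 8 = \left(\left(-39 + 9 - 6\right) - -4\right) \frac{1}{17} \cdot 8 = \left(-36 + 4\right) \frac{1}{17} \cdot 8 = \left(-32\right) \frac{1}{17} \cdot 8 = \left(- \frac{32}{17}\right) 8 = - \frac{256}{17}$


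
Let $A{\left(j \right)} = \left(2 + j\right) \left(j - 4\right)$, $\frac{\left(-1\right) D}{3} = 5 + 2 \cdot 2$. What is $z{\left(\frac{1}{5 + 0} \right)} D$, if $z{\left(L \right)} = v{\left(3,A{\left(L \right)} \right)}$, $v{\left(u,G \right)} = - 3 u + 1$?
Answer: $216$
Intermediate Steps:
$D = -27$ ($D = - 3 \left(5 + 2 \cdot 2\right) = - 3 \left(5 + 4\right) = \left(-3\right) 9 = -27$)
$A{\left(j \right)} = \left(-4 + j\right) \left(2 + j\right)$ ($A{\left(j \right)} = \left(2 + j\right) \left(-4 + j\right) = \left(-4 + j\right) \left(2 + j\right)$)
$v{\left(u,G \right)} = 1 - 3 u$
$z{\left(L \right)} = -8$ ($z{\left(L \right)} = 1 - 9 = -8$)
$z{\left(\frac{1}{5 + 0} \right)} D = \left(-8\right) \left(-27\right) = 216$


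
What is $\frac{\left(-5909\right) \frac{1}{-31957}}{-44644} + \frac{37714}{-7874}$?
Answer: $- \frac{26903084687689}{5616871868596} \approx -4.7897$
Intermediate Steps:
$\frac{\left(-5909\right) \frac{1}{-31957}}{-44644} + \frac{37714}{-7874} = \left(-5909\right) \left(- \frac{1}{31957}\right) \left(- \frac{1}{44644}\right) + 37714 \left(- \frac{1}{7874}\right) = \frac{5909}{31957} \left(- \frac{1}{44644}\right) - \frac{18857}{3937} = - \frac{5909}{1426688308} - \frac{18857}{3937} = - \frac{26903084687689}{5616871868596}$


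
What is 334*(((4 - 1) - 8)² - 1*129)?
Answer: -34736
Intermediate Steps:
334*(((4 - 1) - 8)² - 1*129) = 334*((3 - 8)² - 129) = 334*((-5)² - 129) = 334*(25 - 129) = 334*(-104) = -34736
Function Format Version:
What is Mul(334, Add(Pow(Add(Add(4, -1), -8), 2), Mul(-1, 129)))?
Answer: -34736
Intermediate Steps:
Mul(334, Add(Pow(Add(Add(4, -1), -8), 2), Mul(-1, 129))) = Mul(334, Add(Pow(Add(3, -8), 2), -129)) = Mul(334, Add(Pow(-5, 2), -129)) = Mul(334, Add(25, -129)) = Mul(334, -104) = -34736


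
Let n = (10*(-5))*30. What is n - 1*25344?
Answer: -26844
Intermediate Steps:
n = -1500 (n = -50*30 = -1500)
n - 1*25344 = -1500 - 1*25344 = -1500 - 25344 = -26844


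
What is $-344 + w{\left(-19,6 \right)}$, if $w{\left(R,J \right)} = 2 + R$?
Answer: $-361$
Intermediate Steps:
$-344 + w{\left(-19,6 \right)} = -344 + \left(2 - 19\right) = -344 - 17 = -361$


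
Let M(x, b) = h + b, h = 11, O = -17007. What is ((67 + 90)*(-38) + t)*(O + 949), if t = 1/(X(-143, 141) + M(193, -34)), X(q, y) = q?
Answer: 7951576353/83 ≈ 9.5802e+7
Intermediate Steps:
M(x, b) = 11 + b
t = -1/166 (t = 1/(-143 + (11 - 34)) = 1/(-143 - 23) = 1/(-166) = -1/166 ≈ -0.0060241)
((67 + 90)*(-38) + t)*(O + 949) = ((67 + 90)*(-38) - 1/166)*(-17007 + 949) = (157*(-38) - 1/166)*(-16058) = (-5966 - 1/166)*(-16058) = -990357/166*(-16058) = 7951576353/83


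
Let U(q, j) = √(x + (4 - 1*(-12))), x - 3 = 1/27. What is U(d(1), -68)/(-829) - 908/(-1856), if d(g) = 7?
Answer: 227/464 - √1542/7461 ≈ 0.48396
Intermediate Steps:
x = 82/27 (x = 3 + 1/27 = 82/27 ≈ 3.0370)
U(q, j) = √1542/9 (U(q, j) = √(82/27 + (4 - 1*(-12))) = √(82/27 + (4 + 12)) = √(82/27 + 16) = √(514/27) = √1542/9)
U(d(1), -68)/(-829) - 908/(-1856) = (√1542/9)/(-829) - 908/(-1856) = (√1542/9)*(-1/829) - 908*(-1/1856) = -√1542/7461 + 227/464 = 227/464 - √1542/7461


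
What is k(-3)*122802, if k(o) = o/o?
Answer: 122802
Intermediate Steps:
k(o) = 1
k(-3)*122802 = 1*122802 = 122802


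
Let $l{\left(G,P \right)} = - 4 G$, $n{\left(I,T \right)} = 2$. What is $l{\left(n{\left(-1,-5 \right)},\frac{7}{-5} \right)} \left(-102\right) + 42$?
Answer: $858$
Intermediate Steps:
$l{\left(n{\left(-1,-5 \right)},\frac{7}{-5} \right)} \left(-102\right) + 42 = \left(-4\right) 2 \left(-102\right) + 42 = \left(-8\right) \left(-102\right) + 42 = 816 + 42 = 858$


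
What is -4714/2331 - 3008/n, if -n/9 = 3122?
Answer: -331858/173271 ≈ -1.9153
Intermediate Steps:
n = -28098 (n = -9*3122 = -28098)
-4714/2331 - 3008/n = -4714/2331 - 3008/(-28098) = -4714*1/2331 - 3008*(-1/28098) = -4714/2331 + 1504/14049 = -331858/173271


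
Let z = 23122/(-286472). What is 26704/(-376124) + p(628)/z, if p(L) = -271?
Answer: 3649920008400/1087092391 ≈ 3357.5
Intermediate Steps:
z = -11561/143236 (z = 23122*(-1/286472) = -11561/143236 ≈ -0.080713)
26704/(-376124) + p(628)/z = 26704/(-376124) - 271/(-11561/143236) = 26704*(-1/376124) - 271*(-143236/11561) = -6676/94031 + 38816956/11561 = 3649920008400/1087092391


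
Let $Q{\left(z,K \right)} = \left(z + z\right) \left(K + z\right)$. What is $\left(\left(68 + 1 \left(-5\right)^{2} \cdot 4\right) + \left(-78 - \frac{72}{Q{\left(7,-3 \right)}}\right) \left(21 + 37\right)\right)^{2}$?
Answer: $\frac{961868196}{49} \approx 1.963 \cdot 10^{7}$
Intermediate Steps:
$Q{\left(z,K \right)} = 2 z \left(K + z\right)$
$\left(\left(68 + 1 \left(-5\right)^{2} \cdot 4\right) + \left(-78 - \frac{72}{Q{\left(7,-3 \right)}}\right) \left(21 + 37\right)\right)^{2} = \left(\left(68 + 1 \left(-5\right)^{2} \cdot 4\right) + \left(-78 - \frac{72}{2 \cdot 7 \left(-3 + 7\right)}\right) \left(21 + 37\right)\right)^{2} = \left(\left(68 + 1 \cdot 25 \cdot 4\right) + \left(-78 - \frac{72}{2 \cdot 7 \cdot 4}\right) 58\right)^{2} = \left(\left(68 + 25 \cdot 4\right) + \left(-78 - \frac{72}{56}\right) 58\right)^{2} = \left(\left(68 + 100\right) + \left(-78 - \frac{9}{7}\right) 58\right)^{2} = \left(168 + \left(-78 - \frac{9}{7}\right) 58\right)^{2} = \left(168 - \frac{32190}{7}\right)^{2} = \left(- \frac{31014}{7}\right)^{2} = \frac{961868196}{49}$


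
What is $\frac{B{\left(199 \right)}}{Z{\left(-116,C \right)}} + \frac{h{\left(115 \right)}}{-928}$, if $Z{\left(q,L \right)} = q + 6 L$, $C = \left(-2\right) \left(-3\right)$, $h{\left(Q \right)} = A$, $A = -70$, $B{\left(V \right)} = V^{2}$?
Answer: $- \frac{574127}{1160} \approx -494.94$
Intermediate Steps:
$h{\left(Q \right)} = -70$
$C = 6$
$\frac{B{\left(199 \right)}}{Z{\left(-116,C \right)}} + \frac{h{\left(115 \right)}}{-928} = \frac{199^{2}}{-116 + 6 \cdot 6} - \frac{70}{-928} = \frac{39601}{-116 + 36} - - \frac{35}{464} = \frac{39601}{-80} + \frac{35}{464} = 39601 \left(- \frac{1}{80}\right) + \frac{35}{464} = - \frac{39601}{80} + \frac{35}{464} = - \frac{574127}{1160}$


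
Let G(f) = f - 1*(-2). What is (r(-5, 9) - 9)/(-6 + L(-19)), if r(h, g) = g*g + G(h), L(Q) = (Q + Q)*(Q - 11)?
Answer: 23/378 ≈ 0.060847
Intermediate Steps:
G(f) = 2 + f (G(f) = f + 2 = 2 + f)
L(Q) = 2*Q*(-11 + Q) (L(Q) = (2*Q)*(-11 + Q) = 2*Q*(-11 + Q))
r(h, g) = 2 + h + g² (r(h, g) = g*g + (2 + h) = g² + (2 + h) = 2 + h + g²)
(r(-5, 9) - 9)/(-6 + L(-19)) = ((2 - 5 + 9²) - 9)/(-6 + 2*(-19)*(-11 - 19)) = ((2 - 5 + 81) - 9)/(-6 + 2*(-19)*(-30)) = (78 - 9)/(-6 + 1140) = 69/1134 = 69*(1/1134) = 23/378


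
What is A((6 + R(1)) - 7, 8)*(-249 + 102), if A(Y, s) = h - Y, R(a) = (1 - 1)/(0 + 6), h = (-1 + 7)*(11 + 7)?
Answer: -16023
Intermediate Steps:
h = 108 (h = 6*18 = 108)
R(a) = 0 (R(a) = 0/6 = 0*(1/6) = 0)
A(Y, s) = 108 - Y
A((6 + R(1)) - 7, 8)*(-249 + 102) = (108 - ((6 + 0) - 7))*(-249 + 102) = (108 - (6 - 7))*(-147) = (108 - 1*(-1))*(-147) = (108 + 1)*(-147) = 109*(-147) = -16023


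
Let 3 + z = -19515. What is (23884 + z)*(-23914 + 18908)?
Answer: -21856196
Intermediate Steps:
z = -19518 (z = -3 - 19515 = -19518)
(23884 + z)*(-23914 + 18908) = (23884 - 19518)*(-23914 + 18908) = 4366*(-5006) = -21856196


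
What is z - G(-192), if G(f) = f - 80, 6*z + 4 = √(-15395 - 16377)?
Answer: 814/3 + 13*I*√47/3 ≈ 271.33 + 29.708*I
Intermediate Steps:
z = -⅔ + 13*I*√47/3 (z = -⅔ + √(-15395 - 16377)/6 = -⅔ + √(-31772)/6 = -⅔ + (26*I*√47)/6 = -⅔ + 13*I*√47/3 ≈ -0.66667 + 29.708*I)
G(f) = -80 + f
z - G(-192) = (-⅔ + 13*I*√47/3) - (-80 - 192) = (-⅔ + 13*I*√47/3) - 1*(-272) = (-⅔ + 13*I*√47/3) + 272 = 814/3 + 13*I*√47/3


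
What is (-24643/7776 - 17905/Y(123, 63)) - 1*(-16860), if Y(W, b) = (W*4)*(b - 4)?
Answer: 317067813983/18810144 ≈ 16856.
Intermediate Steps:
Y(W, b) = 4*W*(-4 + b) (Y(W, b) = (4*W)*(-4 + b) = 4*W*(-4 + b))
(-24643/7776 - 17905/Y(123, 63)) - 1*(-16860) = (-24643/7776 - 17905*1/(492*(-4 + 63))) - 1*(-16860) = (-24643*1/7776 - 17905/(4*123*59)) + 16860 = (-24643/7776 - 17905/29028) + 16860 = -71213857/18810144 + 16860 = 317067813983/18810144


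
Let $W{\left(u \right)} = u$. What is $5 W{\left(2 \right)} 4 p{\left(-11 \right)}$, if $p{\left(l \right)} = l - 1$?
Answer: $-480$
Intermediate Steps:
$p{\left(l \right)} = -1 + l$
$5 W{\left(2 \right)} 4 p{\left(-11 \right)} = 5 \cdot 2 \cdot 4 \left(-1 - 11\right) = 10 \cdot 4 \left(-12\right) = 40 \left(-12\right) = -480$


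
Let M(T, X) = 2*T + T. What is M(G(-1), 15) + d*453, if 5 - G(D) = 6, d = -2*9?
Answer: -8157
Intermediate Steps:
d = -18
G(D) = -1 (G(D) = 5 - 1*6 = 5 - 6 = -1)
M(T, X) = 3*T
M(G(-1), 15) + d*453 = 3*(-1) - 18*453 = -3 - 8154 = -8157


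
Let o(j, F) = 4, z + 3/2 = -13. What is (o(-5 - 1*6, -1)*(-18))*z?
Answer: 1044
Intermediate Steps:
z = -29/2 (z = -3/2 - 13 = -29/2 ≈ -14.500)
(o(-5 - 1*6, -1)*(-18))*z = (4*(-18))*(-29/2) = -72*(-29/2) = 1044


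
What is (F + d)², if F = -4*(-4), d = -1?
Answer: 225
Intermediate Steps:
F = 16
(F + d)² = (16 - 1)² = 15² = 225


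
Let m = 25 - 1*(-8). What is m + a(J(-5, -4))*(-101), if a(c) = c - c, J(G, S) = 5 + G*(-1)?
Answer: 33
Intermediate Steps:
J(G, S) = 5 - G
a(c) = 0
m = 33 (m = 25 + 8 = 33)
m + a(J(-5, -4))*(-101) = 33 + 0*(-101) = 33 + 0 = 33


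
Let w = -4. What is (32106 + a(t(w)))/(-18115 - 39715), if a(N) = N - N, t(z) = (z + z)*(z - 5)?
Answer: -16053/28915 ≈ -0.55518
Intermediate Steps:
t(z) = 2*z*(-5 + z) (t(z) = (2*z)*(-5 + z) = 2*z*(-5 + z))
a(N) = 0
(32106 + a(t(w)))/(-18115 - 39715) = (32106 + 0)/(-18115 - 39715) = 32106/(-57830) = 32106*(-1/57830) = -16053/28915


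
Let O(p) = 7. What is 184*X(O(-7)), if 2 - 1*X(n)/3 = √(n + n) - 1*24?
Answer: 14352 - 552*√14 ≈ 12287.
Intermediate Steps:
X(n) = 78 - 3*√2*√n (X(n) = 6 - 3*(√(n + n) - 1*24) = 6 - 3*(√(2*n) - 24) = 6 - 3*(√2*√n - 24) = 6 - 3*(-24 + √2*√n) = 6 + (72 - 3*√2*√n) = 78 - 3*√2*√n)
184*X(O(-7)) = 184*(78 - 3*√2*√7) = 184*(78 - 3*√14) = 14352 - 552*√14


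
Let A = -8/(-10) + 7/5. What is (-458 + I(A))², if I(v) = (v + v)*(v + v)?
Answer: 120253156/625 ≈ 1.9241e+5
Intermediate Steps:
A = 11/5 (A = -8*(-⅒) + 7*(⅕) = ⅘ + 7/5 = 11/5 ≈ 2.2000)
I(v) = 4*v² (I(v) = (2*v)*(2*v) = 4*v²)
(-458 + I(A))² = (-458 + 4*(11/5)²)² = (-458 + 4*(121/25))² = (-458 + 484/25)² = (-10966/25)² = 120253156/625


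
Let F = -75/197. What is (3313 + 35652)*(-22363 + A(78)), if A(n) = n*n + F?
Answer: -124962235670/197 ≈ -6.3433e+8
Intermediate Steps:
F = -75/197 (F = -75*1/197 = -75/197 ≈ -0.38071)
A(n) = -75/197 + n**2 (A(n) = n*n - 75/197 = n**2 - 75/197 = -75/197 + n**2)
(3313 + 35652)*(-22363 + A(78)) = (3313 + 35652)*(-22363 + (-75/197 + 78**2)) = 38965*(-22363 + (-75/197 + 6084)) = 38965*(-22363 + 1198473/197) = 38965*(-3207038/197) = -124962235670/197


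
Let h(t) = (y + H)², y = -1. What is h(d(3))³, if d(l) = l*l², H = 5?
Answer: 4096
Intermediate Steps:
d(l) = l³
h(t) = 16 (h(t) = (-1 + 5)² = 4² = 16)
h(d(3))³ = 16³ = 4096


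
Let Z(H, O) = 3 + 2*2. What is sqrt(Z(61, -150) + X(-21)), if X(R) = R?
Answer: I*sqrt(14) ≈ 3.7417*I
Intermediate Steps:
Z(H, O) = 7 (Z(H, O) = 3 + 4 = 7)
sqrt(Z(61, -150) + X(-21)) = sqrt(7 - 21) = sqrt(-14) = I*sqrt(14)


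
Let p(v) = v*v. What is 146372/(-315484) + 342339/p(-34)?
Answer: 26958317761/91174876 ≈ 295.68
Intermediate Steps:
p(v) = v²
146372/(-315484) + 342339/p(-34) = 146372/(-315484) + 342339/((-34)²) = 146372*(-1/315484) + 342339/1156 = -36593/78871 + 342339*(1/1156) = -36593/78871 + 342339/1156 = 26958317761/91174876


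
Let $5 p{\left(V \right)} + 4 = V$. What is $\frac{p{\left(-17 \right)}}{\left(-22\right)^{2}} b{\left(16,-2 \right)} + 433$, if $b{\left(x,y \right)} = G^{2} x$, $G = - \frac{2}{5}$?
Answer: $\frac{6548789}{15125} \approx 432.98$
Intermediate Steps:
$G = - \frac{2}{5}$ ($G = \left(-2\right) \frac{1}{5} = - \frac{2}{5} \approx -0.4$)
$p{\left(V \right)} = - \frac{4}{5} + \frac{V}{5}$
$b{\left(x,y \right)} = \frac{4 x}{25}$ ($b{\left(x,y \right)} = \left(- \frac{2}{5}\right)^{2} x = \frac{4 x}{25}$)
$\frac{p{\left(-17 \right)}}{\left(-22\right)^{2}} b{\left(16,-2 \right)} + 433 = \frac{- \frac{4}{5} + \frac{1}{5} \left(-17\right)}{\left(-22\right)^{2}} \cdot \frac{4}{25} \cdot 16 + 433 = \frac{- \frac{4}{5} - \frac{17}{5}}{484} \cdot \frac{64}{25} + 433 = \left(- \frac{21}{5}\right) \frac{1}{484} \cdot \frac{64}{25} + 433 = \left(- \frac{21}{2420}\right) \frac{64}{25} + 433 = - \frac{336}{15125} + 433 = \frac{6548789}{15125}$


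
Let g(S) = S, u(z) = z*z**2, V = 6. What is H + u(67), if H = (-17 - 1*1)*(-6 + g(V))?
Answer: 300763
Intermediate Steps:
u(z) = z**3
H = 0 (H = (-17 - 1*1)*(-6 + 6) = (-17 - 1)*0 = -18*0 = 0)
H + u(67) = 0 + 67**3 = 0 + 300763 = 300763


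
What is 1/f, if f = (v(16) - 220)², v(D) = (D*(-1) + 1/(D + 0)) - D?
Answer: 256/16248961 ≈ 1.5755e-5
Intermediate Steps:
v(D) = 1/D - 2*D (v(D) = (-D + 1/D) - D = (1/D - D) - D = 1/D - 2*D)
f = 16248961/256 (f = ((1/16 - 2*16) - 220)² = ((1/16 - 32) - 220)² = (-511/16 - 220)² = (-4031/16)² = 16248961/256 ≈ 63473.)
1/f = 1/(16248961/256) = 256/16248961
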